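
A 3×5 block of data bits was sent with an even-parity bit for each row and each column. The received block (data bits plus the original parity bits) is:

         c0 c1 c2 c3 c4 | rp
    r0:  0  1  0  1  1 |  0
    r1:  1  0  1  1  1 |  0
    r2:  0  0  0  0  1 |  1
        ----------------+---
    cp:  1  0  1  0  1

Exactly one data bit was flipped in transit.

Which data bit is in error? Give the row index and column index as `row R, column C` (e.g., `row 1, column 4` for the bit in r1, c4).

row 0, column 1

Recompute each row's even parity and compare to rp:
  r0: data parity 1, sent rp 0 → mismatch
  r1: data parity 0, sent rp 0 → ok
  r2: data parity 1, sent rp 1 → ok
Recompute each column's even parity and compare to cp:
  c0: data parity 1, sent cp 1 → ok
  c1: data parity 1, sent cp 0 → mismatch
  c2: data parity 1, sent cp 1 → ok
  c3: data parity 0, sent cp 0 → ok
  c4: data parity 1, sent cp 1 → ok
Exactly one row (r0) and one column (c1) fail → the flipped bit is at their intersection.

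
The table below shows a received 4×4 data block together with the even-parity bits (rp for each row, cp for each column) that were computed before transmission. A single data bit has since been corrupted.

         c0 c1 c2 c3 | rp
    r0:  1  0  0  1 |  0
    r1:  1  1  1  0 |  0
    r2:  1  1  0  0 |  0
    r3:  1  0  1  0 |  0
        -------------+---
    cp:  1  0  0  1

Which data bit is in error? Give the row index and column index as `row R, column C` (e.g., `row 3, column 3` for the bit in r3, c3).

Recompute each row's even parity and compare to rp:
  r0: data parity 0, sent rp 0 → ok
  r1: data parity 1, sent rp 0 → mismatch
  r2: data parity 0, sent rp 0 → ok
  r3: data parity 0, sent rp 0 → ok
Recompute each column's even parity and compare to cp:
  c0: data parity 0, sent cp 1 → mismatch
  c1: data parity 0, sent cp 0 → ok
  c2: data parity 0, sent cp 0 → ok
  c3: data parity 1, sent cp 1 → ok
Exactly one row (r1) and one column (c0) fail → the flipped bit is at their intersection.

row 1, column 0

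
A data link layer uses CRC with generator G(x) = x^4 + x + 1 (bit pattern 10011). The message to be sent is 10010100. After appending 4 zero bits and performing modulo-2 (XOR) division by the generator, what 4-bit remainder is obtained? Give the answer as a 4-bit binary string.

0111

Append 4 zeros: 100101000000. Divide by 10011 (XOR where the leading bit is 1):
  pos 0: 10010 XOR 10011 = 00001
  pos 4: 11000 XOR 10011 = 01011
  pos 5: 10110 XOR 10011 = 00101
  pos 7: 10100 XOR 10011 = 00111
Remainder (last 4 bits) = 0111. This is the CRC / FCS.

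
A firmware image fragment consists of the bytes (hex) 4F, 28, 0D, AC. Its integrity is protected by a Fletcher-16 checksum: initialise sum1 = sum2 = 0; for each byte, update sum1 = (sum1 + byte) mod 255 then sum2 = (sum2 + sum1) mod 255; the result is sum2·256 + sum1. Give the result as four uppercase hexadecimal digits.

7C31

Running sums (mod 255):
  after byte 0 (4F): sum1=79, sum2=79
  after byte 1 (28): sum1=119, sum2=198
  after byte 2 (0D): sum1=132, sum2=75
  after byte 3 (AC): sum1=49, sum2=124
Checksum = sum2·256 + sum1 = 124·256 + 49 = 31793 = 0x7C31.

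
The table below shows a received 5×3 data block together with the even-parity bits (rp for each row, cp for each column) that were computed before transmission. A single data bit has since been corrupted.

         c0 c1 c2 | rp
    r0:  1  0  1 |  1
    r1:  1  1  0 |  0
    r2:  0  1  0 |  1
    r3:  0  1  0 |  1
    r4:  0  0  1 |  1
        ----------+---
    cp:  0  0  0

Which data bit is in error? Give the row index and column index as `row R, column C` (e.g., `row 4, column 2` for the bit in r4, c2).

row 0, column 1

Recompute each row's even parity and compare to rp:
  r0: data parity 0, sent rp 1 → mismatch
  r1: data parity 0, sent rp 0 → ok
  r2: data parity 1, sent rp 1 → ok
  r3: data parity 1, sent rp 1 → ok
  r4: data parity 1, sent rp 1 → ok
Recompute each column's even parity and compare to cp:
  c0: data parity 0, sent cp 0 → ok
  c1: data parity 1, sent cp 0 → mismatch
  c2: data parity 0, sent cp 0 → ok
Exactly one row (r0) and one column (c1) fail → the flipped bit is at their intersection.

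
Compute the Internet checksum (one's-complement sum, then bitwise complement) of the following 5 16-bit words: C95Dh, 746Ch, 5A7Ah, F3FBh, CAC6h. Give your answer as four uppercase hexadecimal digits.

A8F8

One's-complement addition (fold any carry out of bit 15 back into bit 0):
  0xC95D + 0x746C = 0x13DC9 → wrap carry → 0x3DCA
  0x3DCA + 0x5A7A = 0x09844
  0x9844 + 0xF3FB = 0x18C3F → wrap carry → 0x8C40
  0x8C40 + 0xCAC6 = 0x15706 → wrap carry → 0x5707
One's-complement sum = 0x5707.
Checksum = ~0x5707 & 0xFFFF = 0xA8F8.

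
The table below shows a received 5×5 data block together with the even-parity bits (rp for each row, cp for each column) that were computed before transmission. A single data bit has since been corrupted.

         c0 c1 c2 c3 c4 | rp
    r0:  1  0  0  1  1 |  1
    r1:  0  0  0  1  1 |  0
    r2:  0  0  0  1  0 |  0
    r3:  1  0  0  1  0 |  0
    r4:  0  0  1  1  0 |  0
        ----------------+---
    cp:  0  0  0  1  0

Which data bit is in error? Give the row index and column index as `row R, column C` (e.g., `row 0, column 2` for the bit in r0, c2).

row 2, column 2

Recompute each row's even parity and compare to rp:
  r0: data parity 1, sent rp 1 → ok
  r1: data parity 0, sent rp 0 → ok
  r2: data parity 1, sent rp 0 → mismatch
  r3: data parity 0, sent rp 0 → ok
  r4: data parity 0, sent rp 0 → ok
Recompute each column's even parity and compare to cp:
  c0: data parity 0, sent cp 0 → ok
  c1: data parity 0, sent cp 0 → ok
  c2: data parity 1, sent cp 0 → mismatch
  c3: data parity 1, sent cp 1 → ok
  c4: data parity 0, sent cp 0 → ok
Exactly one row (r2) and one column (c2) fail → the flipped bit is at their intersection.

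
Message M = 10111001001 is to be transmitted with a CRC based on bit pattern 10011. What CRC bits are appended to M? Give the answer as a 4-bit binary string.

Append 4 zeros: 101110010010000. Divide by 10011 (XOR where the leading bit is 1):
  pos 0: 10111 XOR 10011 = 00100
  pos 2: 10000 XOR 10011 = 00011
  pos 5: 11100 XOR 10011 = 01111
  pos 6: 11111 XOR 10011 = 01100
  pos 7: 11000 XOR 10011 = 01011
  pos 8: 10110 XOR 10011 = 00101
  pos 10: 10100 XOR 10011 = 00111
Remainder (last 4 bits) = 0111. This is the CRC / FCS.

0111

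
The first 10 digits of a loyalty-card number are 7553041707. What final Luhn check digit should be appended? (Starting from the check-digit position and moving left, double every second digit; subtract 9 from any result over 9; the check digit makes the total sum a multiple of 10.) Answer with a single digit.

2

Partial digits right→left: 7 0 7 1 4 0 3 5 5 7
Double every second digit counting from the check-digit position (so the 1st, 3rd, 5th, ... of the partial from the right).
  doubled (with −9 where >9): 5 5 8 6 1 → sum 25
  kept as-is: 0 1 0 5 7 → sum 13
Total = 25 + 13 = 38.
Check digit = (10 − (38 mod 10)) mod 10 = 2.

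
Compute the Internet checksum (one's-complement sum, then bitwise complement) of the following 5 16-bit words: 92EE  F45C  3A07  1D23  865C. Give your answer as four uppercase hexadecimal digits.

9B2D

One's-complement addition (fold any carry out of bit 15 back into bit 0):
  0x92EE + 0xF45C = 0x1874A → wrap carry → 0x874B
  0x874B + 0x3A07 = 0x0C152
  0xC152 + 0x1D23 = 0x0DE75
  0xDE75 + 0x865C = 0x164D1 → wrap carry → 0x64D2
One's-complement sum = 0x64D2.
Checksum = ~0x64D2 & 0xFFFF = 0x9B2D.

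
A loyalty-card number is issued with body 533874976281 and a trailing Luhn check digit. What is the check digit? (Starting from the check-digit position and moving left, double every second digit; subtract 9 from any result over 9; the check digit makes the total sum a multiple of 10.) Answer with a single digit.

0

Partial digits right→left: 1 8 2 6 7 9 4 7 8 3 3 5
Double every second digit counting from the check-digit position (so the 1st, 3rd, 5th, ... of the partial from the right).
  doubled (with −9 where >9): 2 4 5 8 7 6 → sum 32
  kept as-is: 8 6 9 7 3 5 → sum 38
Total = 32 + 38 = 70.
Check digit = (10 − (70 mod 10)) mod 10 = 0.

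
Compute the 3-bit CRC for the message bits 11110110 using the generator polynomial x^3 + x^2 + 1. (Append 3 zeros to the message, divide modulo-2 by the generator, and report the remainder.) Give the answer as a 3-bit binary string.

Append 3 zeros: 11110110000. Divide by 1101 (XOR where the leading bit is 1):
  pos 0: 1111 XOR 1101 = 0010
  pos 2: 1001 XOR 1101 = 0100
  pos 3: 1001 XOR 1101 = 0100
  pos 4: 1000 XOR 1101 = 0101
  pos 5: 1010 XOR 1101 = 0111
  pos 6: 1110 XOR 1101 = 0011
Remainder (last 3 bits) = 110. This is the CRC / FCS.

110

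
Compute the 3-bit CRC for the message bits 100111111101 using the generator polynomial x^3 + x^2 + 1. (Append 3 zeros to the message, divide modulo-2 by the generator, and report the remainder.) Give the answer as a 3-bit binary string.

100

Append 3 zeros: 100111111101000. Divide by 1101 (XOR where the leading bit is 1):
  pos 0: 1001 XOR 1101 = 0100
  pos 1: 1001 XOR 1101 = 0100
  pos 2: 1001 XOR 1101 = 0100
  pos 3: 1001 XOR 1101 = 0100
  pos 4: 1001 XOR 1101 = 0100
  pos 5: 1001 XOR 1101 = 0100
  pos 6: 1001 XOR 1101 = 0100
  pos 7: 1000 XOR 1101 = 0101
  pos 8: 1011 XOR 1101 = 0110
  pos 9: 1100 XOR 1101 = 0001
Remainder (last 3 bits) = 100. This is the CRC / FCS.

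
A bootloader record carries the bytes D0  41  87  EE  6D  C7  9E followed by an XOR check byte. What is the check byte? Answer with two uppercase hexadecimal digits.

XOR the bytes together:
  start with 0xD0
  0xD0 ⊕ 0x41 = 0x91
  0x91 ⊕ 0x87 = 0x16
  0x16 ⊕ 0xEE = 0xF8
  0xF8 ⊕ 0x6D = 0x95
  0x95 ⊕ 0xC7 = 0x52
  0x52 ⊕ 0x9E = 0xCC

CC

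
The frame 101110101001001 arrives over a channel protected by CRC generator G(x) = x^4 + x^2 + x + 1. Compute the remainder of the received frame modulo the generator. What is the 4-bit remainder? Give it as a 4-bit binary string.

Modulo-2 division of 101110101001001 by 10111:
  pos 0: 10111 XOR 10111 = 00000
  pos 6: 10100 XOR 10111 = 00011
  pos 9: 11100 XOR 10111 = 01011
  pos 10: 10111 XOR 10111 = 00000
Remainder = 0000 (zero — the frame passes the CRC check).

0000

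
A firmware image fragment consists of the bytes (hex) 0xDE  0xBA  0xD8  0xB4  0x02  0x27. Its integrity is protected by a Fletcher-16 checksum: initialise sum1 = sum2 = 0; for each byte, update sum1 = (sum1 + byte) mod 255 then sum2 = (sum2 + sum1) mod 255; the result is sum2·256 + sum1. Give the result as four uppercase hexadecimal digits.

8B50

Running sums (mod 255):
  after byte 0 (0xDE): sum1=222, sum2=222
  after byte 1 (0xBA): sum1=153, sum2=120
  after byte 2 (0xD8): sum1=114, sum2=234
  after byte 3 (0xB4): sum1=39, sum2=18
  after byte 4 (0x02): sum1=41, sum2=59
  after byte 5 (0x27): sum1=80, sum2=139
Checksum = sum2·256 + sum1 = 139·256 + 80 = 35664 = 0x8B50.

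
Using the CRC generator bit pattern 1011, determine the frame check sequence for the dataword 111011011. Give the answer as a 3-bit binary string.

Append 3 zeros: 111011011000. Divide by 1011 (XOR where the leading bit is 1):
  pos 0: 1110 XOR 1011 = 0101
  pos 1: 1011 XOR 1011 = 0000
  pos 5: 1011 XOR 1011 = 0000
Remainder (last 3 bits) = 000. This is the CRC / FCS.

000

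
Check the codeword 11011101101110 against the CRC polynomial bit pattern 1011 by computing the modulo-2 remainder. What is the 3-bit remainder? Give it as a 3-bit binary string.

Modulo-2 division of 11011101101110 by 1011:
  pos 0: 1101 XOR 1011 = 0110
  pos 1: 1101 XOR 1011 = 0110
  pos 2: 1101 XOR 1011 = 0110
  pos 3: 1100 XOR 1011 = 0111
  pos 4: 1111 XOR 1011 = 0100
  pos 5: 1001 XOR 1011 = 0010
  pos 7: 1001 XOR 1011 = 0010
  pos 9: 1011 XOR 1011 = 0000
Remainder = 000 (zero — the frame passes the CRC check).

000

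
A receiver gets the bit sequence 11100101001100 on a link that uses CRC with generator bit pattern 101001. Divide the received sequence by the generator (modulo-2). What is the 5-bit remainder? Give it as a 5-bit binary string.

Modulo-2 division of 11100101001100 by 101001:
  pos 0: 111001 XOR 101001 = 010000
  pos 1: 100000 XOR 101001 = 001001
  pos 3: 100110 XOR 101001 = 001111
  pos 5: 111101 XOR 101001 = 010100
  pos 6: 101001 XOR 101001 = 000000
Remainder = 00000 (zero — the frame passes the CRC check).

00000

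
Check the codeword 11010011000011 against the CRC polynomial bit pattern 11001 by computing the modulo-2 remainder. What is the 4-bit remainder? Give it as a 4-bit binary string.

0100

Modulo-2 division of 11010011000011 by 11001:
  pos 0: 11010 XOR 11001 = 00011
  pos 3: 11011 XOR 11001 = 00010
  pos 6: 10000 XOR 11001 = 01001
  pos 7: 10010 XOR 11001 = 01011
  pos 8: 10111 XOR 11001 = 01110
  pos 9: 11101 XOR 11001 = 00100
Remainder = 0100 (nonzero — an error is detected).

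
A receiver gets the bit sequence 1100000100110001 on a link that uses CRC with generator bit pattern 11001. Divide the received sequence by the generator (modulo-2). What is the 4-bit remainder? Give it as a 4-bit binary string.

Modulo-2 division of 1100000100110001 by 11001:
  pos 0: 11000 XOR 11001 = 00001
  pos 4: 10010 XOR 11001 = 01011
  pos 5: 10110 XOR 11001 = 01111
  pos 6: 11111 XOR 11001 = 00110
  pos 8: 11010 XOR 11001 = 00011
  pos 11: 11001 XOR 11001 = 00000
Remainder = 0000 (zero — the frame passes the CRC check).

0000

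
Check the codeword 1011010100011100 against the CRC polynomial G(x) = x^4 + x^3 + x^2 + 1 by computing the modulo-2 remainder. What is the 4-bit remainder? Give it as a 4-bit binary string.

Modulo-2 division of 1011010100011100 by 11101:
  pos 0: 10110 XOR 11101 = 01011
  pos 1: 10111 XOR 11101 = 01010
  pos 2: 10100 XOR 11101 = 01001
  pos 3: 10011 XOR 11101 = 01110
  pos 4: 11100 XOR 11101 = 00001
  pos 8: 10011 XOR 11101 = 01110
  pos 9: 11101 XOR 11101 = 00000
Remainder = 0000 (zero — the frame passes the CRC check).

0000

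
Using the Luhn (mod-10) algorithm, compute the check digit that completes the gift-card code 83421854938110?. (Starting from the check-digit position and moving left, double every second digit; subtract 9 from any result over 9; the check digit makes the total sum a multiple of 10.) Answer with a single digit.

Partial digits right→left: 0 1 1 8 3 9 4 5 8 1 2 4 3 8
Double every second digit counting from the check-digit position (so the 1st, 3rd, 5th, ... of the partial from the right).
  doubled (with −9 where >9): 0 2 6 8 7 4 6 → sum 33
  kept as-is: 1 8 9 5 1 4 8 → sum 36
Total = 33 + 36 = 69.
Check digit = (10 − (69 mod 10)) mod 10 = 1.

1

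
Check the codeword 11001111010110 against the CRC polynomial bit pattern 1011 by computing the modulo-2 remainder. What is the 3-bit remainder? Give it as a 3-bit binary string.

Modulo-2 division of 11001111010110 by 1011:
  pos 0: 1100 XOR 1011 = 0111
  pos 1: 1111 XOR 1011 = 0100
  pos 2: 1001 XOR 1011 = 0010
  pos 4: 1011 XOR 1011 = 0000
  pos 9: 1011 XOR 1011 = 0000
Remainder = 000 (zero — the frame passes the CRC check).

000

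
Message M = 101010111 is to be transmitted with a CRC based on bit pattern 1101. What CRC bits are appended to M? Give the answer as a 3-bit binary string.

011

Append 3 zeros: 101010111000. Divide by 1101 (XOR where the leading bit is 1):
  pos 0: 1010 XOR 1101 = 0111
  pos 1: 1111 XOR 1101 = 0010
  pos 3: 1001 XOR 1101 = 0100
  pos 4: 1001 XOR 1101 = 0100
  pos 5: 1001 XOR 1101 = 0100
  pos 6: 1000 XOR 1101 = 0101
  pos 7: 1010 XOR 1101 = 0111
  pos 8: 1110 XOR 1101 = 0011
Remainder (last 3 bits) = 011. This is the CRC / FCS.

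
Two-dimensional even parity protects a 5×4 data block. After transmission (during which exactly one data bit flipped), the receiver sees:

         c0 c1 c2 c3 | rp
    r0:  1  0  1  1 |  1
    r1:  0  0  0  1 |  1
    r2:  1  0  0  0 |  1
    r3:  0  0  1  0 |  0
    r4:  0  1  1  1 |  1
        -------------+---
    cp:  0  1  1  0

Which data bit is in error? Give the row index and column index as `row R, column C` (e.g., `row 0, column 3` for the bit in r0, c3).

Recompute each row's even parity and compare to rp:
  r0: data parity 1, sent rp 1 → ok
  r1: data parity 1, sent rp 1 → ok
  r2: data parity 1, sent rp 1 → ok
  r3: data parity 1, sent rp 0 → mismatch
  r4: data parity 1, sent rp 1 → ok
Recompute each column's even parity and compare to cp:
  c0: data parity 0, sent cp 0 → ok
  c1: data parity 1, sent cp 1 → ok
  c2: data parity 1, sent cp 1 → ok
  c3: data parity 1, sent cp 0 → mismatch
Exactly one row (r3) and one column (c3) fail → the flipped bit is at their intersection.

row 3, column 3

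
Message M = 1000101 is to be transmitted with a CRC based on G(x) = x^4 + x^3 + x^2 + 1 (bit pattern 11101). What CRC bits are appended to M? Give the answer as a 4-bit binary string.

1011

Append 4 zeros: 10001010000. Divide by 11101 (XOR where the leading bit is 1):
  pos 0: 10001 XOR 11101 = 01100
  pos 1: 11000 XOR 11101 = 00101
  pos 3: 10110 XOR 11101 = 01011
  pos 4: 10110 XOR 11101 = 01011
  pos 5: 10110 XOR 11101 = 01011
  pos 6: 10110 XOR 11101 = 01011
Remainder (last 4 bits) = 1011. This is the CRC / FCS.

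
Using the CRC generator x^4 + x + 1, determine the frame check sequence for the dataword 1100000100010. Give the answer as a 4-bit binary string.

1111

Append 4 zeros: 11000001000100000. Divide by 10011 (XOR where the leading bit is 1):
  pos 0: 11000 XOR 10011 = 01011
  pos 1: 10110 XOR 10011 = 00101
  pos 3: 10101 XOR 10011 = 00110
  pos 5: 11000 XOR 10011 = 01011
  pos 6: 10110 XOR 10011 = 00101
  pos 8: 10110 XOR 10011 = 00101
  pos 10: 10100 XOR 10011 = 00111
  pos 12: 11100 XOR 10011 = 01111
Remainder (last 4 bits) = 1111. This is the CRC / FCS.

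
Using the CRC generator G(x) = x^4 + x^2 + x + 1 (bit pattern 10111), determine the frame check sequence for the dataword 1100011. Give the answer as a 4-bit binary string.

0101

Append 4 zeros: 11000110000. Divide by 10111 (XOR where the leading bit is 1):
  pos 0: 11000 XOR 10111 = 01111
  pos 1: 11111 XOR 10111 = 01000
  pos 2: 10001 XOR 10111 = 00110
  pos 4: 11000 XOR 10111 = 01111
  pos 5: 11110 XOR 10111 = 01001
  pos 6: 10010 XOR 10111 = 00101
Remainder (last 4 bits) = 0101. This is the CRC / FCS.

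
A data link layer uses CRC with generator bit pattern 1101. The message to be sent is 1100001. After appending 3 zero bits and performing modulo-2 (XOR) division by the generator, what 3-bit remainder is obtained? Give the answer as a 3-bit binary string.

Append 3 zeros: 1100001000. Divide by 1101 (XOR where the leading bit is 1):
  pos 0: 1100 XOR 1101 = 0001
  pos 3: 1001 XOR 1101 = 0100
  pos 4: 1000 XOR 1101 = 0101
  pos 5: 1010 XOR 1101 = 0111
  pos 6: 1110 XOR 1101 = 0011
Remainder (last 3 bits) = 011. This is the CRC / FCS.

011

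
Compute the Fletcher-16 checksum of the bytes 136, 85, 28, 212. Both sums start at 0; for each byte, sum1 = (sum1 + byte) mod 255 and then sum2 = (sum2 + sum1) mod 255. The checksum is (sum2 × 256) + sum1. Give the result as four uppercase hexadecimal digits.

Running sums (mod 255):
  after byte 0 (136): sum1=136, sum2=136
  after byte 1 (85): sum1=221, sum2=102
  after byte 2 (28): sum1=249, sum2=96
  after byte 3 (212): sum1=206, sum2=47
Checksum = sum2·256 + sum1 = 47·256 + 206 = 12238 = 0x2FCE.

2FCE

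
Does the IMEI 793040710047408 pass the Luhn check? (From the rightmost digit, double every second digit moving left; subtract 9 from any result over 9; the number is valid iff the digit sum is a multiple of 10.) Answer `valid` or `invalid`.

invalid

From the right, keep odd positions and double even positions (subtract 9 from any doubled value over 9):
  doubled (positions 2,4,...): 0 5 0 2 0 0 9 → sum 16
  kept (positions 1,3,...): 8 4 4 0 7 4 3 7 → sum 37
Total = 53.
53 mod 10 = 3, so the number is invalid.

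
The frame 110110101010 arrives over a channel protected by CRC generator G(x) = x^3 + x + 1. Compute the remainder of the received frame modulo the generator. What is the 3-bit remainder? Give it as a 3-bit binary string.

000

Modulo-2 division of 110110101010 by 1011:
  pos 0: 1101 XOR 1011 = 0110
  pos 1: 1101 XOR 1011 = 0110
  pos 2: 1100 XOR 1011 = 0111
  pos 3: 1111 XOR 1011 = 0100
  pos 4: 1000 XOR 1011 = 0011
  pos 6: 1110 XOR 1011 = 0101
  pos 7: 1011 XOR 1011 = 0000
Remainder = 000 (zero — the frame passes the CRC check).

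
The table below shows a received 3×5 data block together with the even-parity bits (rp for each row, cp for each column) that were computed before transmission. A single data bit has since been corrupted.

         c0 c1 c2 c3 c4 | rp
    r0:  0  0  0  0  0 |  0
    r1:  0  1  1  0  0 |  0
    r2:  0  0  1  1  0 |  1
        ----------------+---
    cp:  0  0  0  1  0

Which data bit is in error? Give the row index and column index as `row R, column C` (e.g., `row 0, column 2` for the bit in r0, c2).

row 2, column 1

Recompute each row's even parity and compare to rp:
  r0: data parity 0, sent rp 0 → ok
  r1: data parity 0, sent rp 0 → ok
  r2: data parity 0, sent rp 1 → mismatch
Recompute each column's even parity and compare to cp:
  c0: data parity 0, sent cp 0 → ok
  c1: data parity 1, sent cp 0 → mismatch
  c2: data parity 0, sent cp 0 → ok
  c3: data parity 1, sent cp 1 → ok
  c4: data parity 0, sent cp 0 → ok
Exactly one row (r2) and one column (c1) fail → the flipped bit is at their intersection.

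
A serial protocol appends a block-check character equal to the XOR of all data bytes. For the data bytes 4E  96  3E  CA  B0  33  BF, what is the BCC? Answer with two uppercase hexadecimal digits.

10

XOR the bytes together:
  start with 0x4E
  0x4E ⊕ 0x96 = 0xD8
  0xD8 ⊕ 0x3E = 0xE6
  0xE6 ⊕ 0xCA = 0x2C
  0x2C ⊕ 0xB0 = 0x9C
  0x9C ⊕ 0x33 = 0xAF
  0xAF ⊕ 0xBF = 0x10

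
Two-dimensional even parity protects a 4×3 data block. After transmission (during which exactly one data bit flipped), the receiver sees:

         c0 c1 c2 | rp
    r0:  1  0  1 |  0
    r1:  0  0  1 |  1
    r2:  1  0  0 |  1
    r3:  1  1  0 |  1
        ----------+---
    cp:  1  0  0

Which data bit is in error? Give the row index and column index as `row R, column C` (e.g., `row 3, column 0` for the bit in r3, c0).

Recompute each row's even parity and compare to rp:
  r0: data parity 0, sent rp 0 → ok
  r1: data parity 1, sent rp 1 → ok
  r2: data parity 1, sent rp 1 → ok
  r3: data parity 0, sent rp 1 → mismatch
Recompute each column's even parity and compare to cp:
  c0: data parity 1, sent cp 1 → ok
  c1: data parity 1, sent cp 0 → mismatch
  c2: data parity 0, sent cp 0 → ok
Exactly one row (r3) and one column (c1) fail → the flipped bit is at their intersection.

row 3, column 1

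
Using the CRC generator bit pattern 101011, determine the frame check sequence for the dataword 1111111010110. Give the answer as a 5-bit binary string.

Append 5 zeros: 111111101011000000. Divide by 101011 (XOR where the leading bit is 1):
  pos 0: 111111 XOR 101011 = 010100
  pos 1: 101001 XOR 101011 = 000010
  pos 5: 100101 XOR 101011 = 001110
  pos 7: 111010 XOR 101011 = 010001
  pos 8: 100010 XOR 101011 = 001001
  pos 10: 100100 XOR 101011 = 001111
  pos 12: 111100 XOR 101011 = 010111
Remainder (last 5 bits) = 10111. This is the CRC / FCS.

10111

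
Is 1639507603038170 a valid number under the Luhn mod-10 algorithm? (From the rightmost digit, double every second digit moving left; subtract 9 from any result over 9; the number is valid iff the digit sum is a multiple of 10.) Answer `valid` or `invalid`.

From the right, keep odd positions and double even positions (subtract 9 from any doubled value over 9):
  doubled (positions 2,4,...): 5 7 0 0 5 1 6 2 → sum 26
  kept (positions 1,3,...): 0 1 3 3 6 0 9 6 → sum 28
Total = 54.
54 mod 10 = 4, so the number is invalid.

invalid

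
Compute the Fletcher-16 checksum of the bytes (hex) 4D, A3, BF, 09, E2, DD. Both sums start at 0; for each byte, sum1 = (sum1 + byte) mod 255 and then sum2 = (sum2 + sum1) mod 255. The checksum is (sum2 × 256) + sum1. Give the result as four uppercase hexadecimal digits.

BF7A

Running sums (mod 255):
  after byte 0 (4D): sum1=77, sum2=77
  after byte 1 (A3): sum1=240, sum2=62
  after byte 2 (BF): sum1=176, sum2=238
  after byte 3 (09): sum1=185, sum2=168
  after byte 4 (E2): sum1=156, sum2=69
  after byte 5 (DD): sum1=122, sum2=191
Checksum = sum2·256 + sum1 = 191·256 + 122 = 49018 = 0xBF7A.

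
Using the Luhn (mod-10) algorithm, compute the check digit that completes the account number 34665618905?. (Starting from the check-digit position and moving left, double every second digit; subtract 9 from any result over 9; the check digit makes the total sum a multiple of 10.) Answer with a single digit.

4

Partial digits right→left: 5 0 9 8 1 6 5 6 6 4 3
Double every second digit counting from the check-digit position (so the 1st, 3rd, 5th, ... of the partial from the right).
  doubled (with −9 where >9): 1 9 2 1 3 6 → sum 22
  kept as-is: 0 8 6 6 4 → sum 24
Total = 22 + 24 = 46.
Check digit = (10 − (46 mod 10)) mod 10 = 4.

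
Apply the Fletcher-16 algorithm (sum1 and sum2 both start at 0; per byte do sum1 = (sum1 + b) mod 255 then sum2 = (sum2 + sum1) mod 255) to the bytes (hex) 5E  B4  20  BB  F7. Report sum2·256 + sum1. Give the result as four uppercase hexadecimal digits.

7AE6

Running sums (mod 255):
  after byte 0 (5E): sum1=94, sum2=94
  after byte 1 (B4): sum1=19, sum2=113
  after byte 2 (20): sum1=51, sum2=164
  after byte 3 (BB): sum1=238, sum2=147
  after byte 4 (F7): sum1=230, sum2=122
Checksum = sum2·256 + sum1 = 122·256 + 230 = 31462 = 0x7AE6.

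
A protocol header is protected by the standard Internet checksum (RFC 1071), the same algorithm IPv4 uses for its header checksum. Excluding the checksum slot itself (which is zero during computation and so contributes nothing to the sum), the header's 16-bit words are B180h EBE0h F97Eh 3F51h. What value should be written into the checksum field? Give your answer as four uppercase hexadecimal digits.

29CE

One's-complement addition (fold any carry out of bit 15 back into bit 0):
  0xB180 + 0xEBE0 = 0x19D60 → wrap carry → 0x9D61
  0x9D61 + 0xF97E = 0x196DF → wrap carry → 0x96E0
  0x96E0 + 0x3F51 = 0x0D631
One's-complement sum = 0xD631.
Checksum = ~0xD631 & 0xFFFF = 0x29CE.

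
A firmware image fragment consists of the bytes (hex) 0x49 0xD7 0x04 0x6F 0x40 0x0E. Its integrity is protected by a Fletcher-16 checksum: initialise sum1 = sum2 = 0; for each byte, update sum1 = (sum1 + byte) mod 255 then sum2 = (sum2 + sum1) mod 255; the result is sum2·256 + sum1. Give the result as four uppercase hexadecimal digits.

Running sums (mod 255):
  after byte 0 (0x49): sum1=73, sum2=73
  after byte 1 (0xD7): sum1=33, sum2=106
  after byte 2 (0x04): sum1=37, sum2=143
  after byte 3 (0x6F): sum1=148, sum2=36
  after byte 4 (0x40): sum1=212, sum2=248
  after byte 5 (0x0E): sum1=226, sum2=219
Checksum = sum2·256 + sum1 = 219·256 + 226 = 56290 = 0xDBE2.

DBE2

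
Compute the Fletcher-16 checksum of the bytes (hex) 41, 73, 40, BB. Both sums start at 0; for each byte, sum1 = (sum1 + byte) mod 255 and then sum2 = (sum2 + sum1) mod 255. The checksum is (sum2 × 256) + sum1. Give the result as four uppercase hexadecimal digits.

9BB0

Running sums (mod 255):
  after byte 0 (41): sum1=65, sum2=65
  after byte 1 (73): sum1=180, sum2=245
  after byte 2 (40): sum1=244, sum2=234
  after byte 3 (BB): sum1=176, sum2=155
Checksum = sum2·256 + sum1 = 155·256 + 176 = 39856 = 0x9BB0.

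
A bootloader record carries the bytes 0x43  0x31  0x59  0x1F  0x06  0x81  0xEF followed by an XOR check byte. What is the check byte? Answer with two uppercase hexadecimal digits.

XOR the bytes together:
  start with 0x43
  0x43 ⊕ 0x31 = 0x72
  0x72 ⊕ 0x59 = 0x2B
  0x2B ⊕ 0x1F = 0x34
  0x34 ⊕ 0x06 = 0x32
  0x32 ⊕ 0x81 = 0xB3
  0xB3 ⊕ 0xEF = 0x5C

5C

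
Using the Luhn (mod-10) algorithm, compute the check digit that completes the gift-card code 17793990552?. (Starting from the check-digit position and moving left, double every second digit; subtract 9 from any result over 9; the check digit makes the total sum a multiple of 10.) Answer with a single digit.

3

Partial digits right→left: 2 5 5 0 9 9 3 9 7 7 1
Double every second digit counting from the check-digit position (so the 1st, 3rd, 5th, ... of the partial from the right).
  doubled (with −9 where >9): 4 1 9 6 5 2 → sum 27
  kept as-is: 5 0 9 9 7 → sum 30
Total = 27 + 30 = 57.
Check digit = (10 − (57 mod 10)) mod 10 = 3.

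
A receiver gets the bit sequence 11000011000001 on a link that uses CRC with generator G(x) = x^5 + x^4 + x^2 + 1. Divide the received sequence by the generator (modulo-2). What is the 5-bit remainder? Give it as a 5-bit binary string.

Modulo-2 division of 11000011000001 by 110101:
  pos 0: 110000 XOR 110101 = 000101
  pos 3: 101110 XOR 110101 = 011011
  pos 4: 110110 XOR 110101 = 000011
  pos 8: 110001 XOR 110101 = 000100
Remainder = 00100 (nonzero — an error is detected).

00100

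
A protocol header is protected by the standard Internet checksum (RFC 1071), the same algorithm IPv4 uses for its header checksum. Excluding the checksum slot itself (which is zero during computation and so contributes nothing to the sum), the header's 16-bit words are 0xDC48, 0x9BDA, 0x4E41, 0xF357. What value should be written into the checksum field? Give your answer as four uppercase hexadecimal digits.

One's-complement addition (fold any carry out of bit 15 back into bit 0):
  0xDC48 + 0x9BDA = 0x17822 → wrap carry → 0x7823
  0x7823 + 0x4E41 = 0x0C664
  0xC664 + 0xF357 = 0x1B9BB → wrap carry → 0xB9BC
One's-complement sum = 0xB9BC.
Checksum = ~0xB9BC & 0xFFFF = 0x4643.

4643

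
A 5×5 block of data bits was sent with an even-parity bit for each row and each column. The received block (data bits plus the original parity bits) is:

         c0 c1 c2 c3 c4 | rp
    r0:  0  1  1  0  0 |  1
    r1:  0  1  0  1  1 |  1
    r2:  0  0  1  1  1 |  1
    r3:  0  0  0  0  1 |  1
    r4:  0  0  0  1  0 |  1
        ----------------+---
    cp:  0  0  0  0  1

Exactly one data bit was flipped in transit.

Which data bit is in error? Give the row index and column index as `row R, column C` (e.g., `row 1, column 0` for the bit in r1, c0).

row 0, column 3

Recompute each row's even parity and compare to rp:
  r0: data parity 0, sent rp 1 → mismatch
  r1: data parity 1, sent rp 1 → ok
  r2: data parity 1, sent rp 1 → ok
  r3: data parity 1, sent rp 1 → ok
  r4: data parity 1, sent rp 1 → ok
Recompute each column's even parity and compare to cp:
  c0: data parity 0, sent cp 0 → ok
  c1: data parity 0, sent cp 0 → ok
  c2: data parity 0, sent cp 0 → ok
  c3: data parity 1, sent cp 0 → mismatch
  c4: data parity 1, sent cp 1 → ok
Exactly one row (r0) and one column (c3) fail → the flipped bit is at their intersection.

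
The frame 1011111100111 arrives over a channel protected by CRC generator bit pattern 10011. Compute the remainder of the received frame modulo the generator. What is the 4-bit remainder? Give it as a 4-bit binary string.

0001

Modulo-2 division of 1011111100111 by 10011:
  pos 0: 10111 XOR 10011 = 00100
  pos 2: 10011 XOR 10011 = 00000
  pos 7: 10011 XOR 10011 = 00000
Remainder = 0001 (nonzero — an error is detected).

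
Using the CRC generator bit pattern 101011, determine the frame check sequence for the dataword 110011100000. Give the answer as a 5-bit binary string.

00111

Append 5 zeros: 11001110000000000. Divide by 101011 (XOR where the leading bit is 1):
  pos 0: 110011 XOR 101011 = 011000
  pos 1: 110001 XOR 101011 = 011010
  pos 2: 110100 XOR 101011 = 011111
  pos 3: 111110 XOR 101011 = 010101
  pos 4: 101010 XOR 101011 = 000001
  pos 9: 100000 XOR 101011 = 001011
  pos 11: 101100 XOR 101011 = 000111
Remainder (last 5 bits) = 00111. This is the CRC / FCS.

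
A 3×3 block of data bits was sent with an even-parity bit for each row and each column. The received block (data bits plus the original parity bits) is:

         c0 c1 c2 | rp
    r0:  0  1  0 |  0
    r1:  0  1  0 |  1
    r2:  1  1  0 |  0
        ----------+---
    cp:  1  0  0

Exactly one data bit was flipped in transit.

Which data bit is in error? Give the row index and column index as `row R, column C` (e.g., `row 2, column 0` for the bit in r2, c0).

row 0, column 1

Recompute each row's even parity and compare to rp:
  r0: data parity 1, sent rp 0 → mismatch
  r1: data parity 1, sent rp 1 → ok
  r2: data parity 0, sent rp 0 → ok
Recompute each column's even parity and compare to cp:
  c0: data parity 1, sent cp 1 → ok
  c1: data parity 1, sent cp 0 → mismatch
  c2: data parity 0, sent cp 0 → ok
Exactly one row (r0) and one column (c1) fail → the flipped bit is at their intersection.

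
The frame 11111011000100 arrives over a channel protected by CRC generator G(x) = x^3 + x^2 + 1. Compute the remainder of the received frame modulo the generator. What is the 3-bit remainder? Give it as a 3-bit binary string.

000

Modulo-2 division of 11111011000100 by 1101:
  pos 0: 1111 XOR 1101 = 0010
  pos 2: 1010 XOR 1101 = 0111
  pos 3: 1111 XOR 1101 = 0010
  pos 5: 1010 XOR 1101 = 0111
  pos 6: 1110 XOR 1101 = 0011
  pos 8: 1101 XOR 1101 = 0000
Remainder = 000 (zero — the frame passes the CRC check).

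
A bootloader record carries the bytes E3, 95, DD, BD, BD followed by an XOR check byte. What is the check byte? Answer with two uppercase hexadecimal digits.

XOR the bytes together:
  start with 0xE3
  0xE3 ⊕ 0x95 = 0x76
  0x76 ⊕ 0xDD = 0xAB
  0xAB ⊕ 0xBD = 0x16
  0x16 ⊕ 0xBD = 0xAB

AB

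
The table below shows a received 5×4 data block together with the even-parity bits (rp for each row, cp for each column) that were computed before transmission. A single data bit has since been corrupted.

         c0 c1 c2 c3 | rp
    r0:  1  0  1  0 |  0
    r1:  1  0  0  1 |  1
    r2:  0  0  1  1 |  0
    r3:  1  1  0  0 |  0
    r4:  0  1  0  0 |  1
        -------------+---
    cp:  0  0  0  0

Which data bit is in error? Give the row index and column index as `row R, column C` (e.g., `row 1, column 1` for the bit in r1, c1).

row 1, column 0

Recompute each row's even parity and compare to rp:
  r0: data parity 0, sent rp 0 → ok
  r1: data parity 0, sent rp 1 → mismatch
  r2: data parity 0, sent rp 0 → ok
  r3: data parity 0, sent rp 0 → ok
  r4: data parity 1, sent rp 1 → ok
Recompute each column's even parity and compare to cp:
  c0: data parity 1, sent cp 0 → mismatch
  c1: data parity 0, sent cp 0 → ok
  c2: data parity 0, sent cp 0 → ok
  c3: data parity 0, sent cp 0 → ok
Exactly one row (r1) and one column (c0) fail → the flipped bit is at their intersection.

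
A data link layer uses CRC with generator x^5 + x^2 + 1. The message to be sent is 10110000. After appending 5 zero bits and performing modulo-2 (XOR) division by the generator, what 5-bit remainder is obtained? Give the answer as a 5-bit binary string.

Append 5 zeros: 1011000000000. Divide by 100101 (XOR where the leading bit is 1):
  pos 0: 101100 XOR 100101 = 001001
  pos 2: 100100 XOR 100101 = 000001
  pos 7: 100000 XOR 100101 = 000101
Remainder (last 5 bits) = 00101. This is the CRC / FCS.

00101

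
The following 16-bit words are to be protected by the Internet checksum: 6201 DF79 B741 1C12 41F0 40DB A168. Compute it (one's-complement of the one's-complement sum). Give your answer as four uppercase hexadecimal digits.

C6FC

One's-complement addition (fold any carry out of bit 15 back into bit 0):
  0x6201 + 0xDF79 = 0x1417A → wrap carry → 0x417B
  0x417B + 0xB741 = 0x0F8BC
  0xF8BC + 0x1C12 = 0x114CE → wrap carry → 0x14CF
  0x14CF + 0x41F0 = 0x056BF
  0x56BF + 0x40DB = 0x0979A
  0x979A + 0xA168 = 0x13902 → wrap carry → 0x3903
One's-complement sum = 0x3903.
Checksum = ~0x3903 & 0xFFFF = 0xC6FC.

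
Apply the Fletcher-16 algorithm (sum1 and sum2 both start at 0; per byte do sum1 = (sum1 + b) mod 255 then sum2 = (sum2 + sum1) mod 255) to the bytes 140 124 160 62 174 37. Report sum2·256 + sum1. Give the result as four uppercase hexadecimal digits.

79BB

Running sums (mod 255):
  after byte 0 (140): sum1=140, sum2=140
  after byte 1 (124): sum1=9, sum2=149
  after byte 2 (160): sum1=169, sum2=63
  after byte 3 (62): sum1=231, sum2=39
  after byte 4 (174): sum1=150, sum2=189
  after byte 5 (37): sum1=187, sum2=121
Checksum = sum2·256 + sum1 = 121·256 + 187 = 31163 = 0x79BB.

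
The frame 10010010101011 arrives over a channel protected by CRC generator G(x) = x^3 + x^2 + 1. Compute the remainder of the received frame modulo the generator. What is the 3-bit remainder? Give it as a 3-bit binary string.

Modulo-2 division of 10010010101011 by 1101:
  pos 0: 1001 XOR 1101 = 0100
  pos 1: 1000 XOR 1101 = 0101
  pos 2: 1010 XOR 1101 = 0111
  pos 3: 1111 XOR 1101 = 0010
  pos 5: 1001 XOR 1101 = 0100
  pos 6: 1000 XOR 1101 = 0101
  pos 7: 1011 XOR 1101 = 0110
  pos 8: 1100 XOR 1101 = 0001
Remainder = 111 (nonzero — an error is detected).

111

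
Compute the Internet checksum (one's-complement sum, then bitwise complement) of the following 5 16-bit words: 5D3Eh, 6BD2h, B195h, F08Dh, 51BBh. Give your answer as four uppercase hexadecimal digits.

One's-complement addition (fold any carry out of bit 15 back into bit 0):
  0x5D3E + 0x6BD2 = 0x0C910
  0xC910 + 0xB195 = 0x17AA5 → wrap carry → 0x7AA6
  0x7AA6 + 0xF08D = 0x16B33 → wrap carry → 0x6B34
  0x6B34 + 0x51BB = 0x0BCEF
One's-complement sum = 0xBCEF.
Checksum = ~0xBCEF & 0xFFFF = 0x4310.

4310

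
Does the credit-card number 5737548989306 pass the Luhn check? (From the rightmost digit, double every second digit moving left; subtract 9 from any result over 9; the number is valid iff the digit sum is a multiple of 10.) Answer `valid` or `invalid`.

From the right, keep odd positions and double even positions (subtract 9 from any doubled value over 9):
  doubled (positions 2,4,...): 0 9 9 8 5 5 → sum 36
  kept (positions 1,3,...): 6 3 8 8 5 3 5 → sum 38
Total = 74.
74 mod 10 = 4, so the number is invalid.

invalid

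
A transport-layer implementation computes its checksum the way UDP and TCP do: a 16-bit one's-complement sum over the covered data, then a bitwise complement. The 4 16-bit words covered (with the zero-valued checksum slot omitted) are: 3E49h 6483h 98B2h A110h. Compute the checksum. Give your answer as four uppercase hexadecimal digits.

One's-complement addition (fold any carry out of bit 15 back into bit 0):
  0x3E49 + 0x6483 = 0x0A2CC
  0xA2CC + 0x98B2 = 0x13B7E → wrap carry → 0x3B7F
  0x3B7F + 0xA110 = 0x0DC8F
One's-complement sum = 0xDC8F.
Checksum = ~0xDC8F & 0xFFFF = 0x2370.

2370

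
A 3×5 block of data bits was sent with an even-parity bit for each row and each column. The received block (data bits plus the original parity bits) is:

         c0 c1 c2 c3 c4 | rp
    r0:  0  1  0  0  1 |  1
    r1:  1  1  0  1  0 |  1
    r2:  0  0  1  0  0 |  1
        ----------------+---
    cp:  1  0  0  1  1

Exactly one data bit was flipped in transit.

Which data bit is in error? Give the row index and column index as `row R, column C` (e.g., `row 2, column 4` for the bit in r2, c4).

row 0, column 2

Recompute each row's even parity and compare to rp:
  r0: data parity 0, sent rp 1 → mismatch
  r1: data parity 1, sent rp 1 → ok
  r2: data parity 1, sent rp 1 → ok
Recompute each column's even parity and compare to cp:
  c0: data parity 1, sent cp 1 → ok
  c1: data parity 0, sent cp 0 → ok
  c2: data parity 1, sent cp 0 → mismatch
  c3: data parity 1, sent cp 1 → ok
  c4: data parity 1, sent cp 1 → ok
Exactly one row (r0) and one column (c2) fail → the flipped bit is at their intersection.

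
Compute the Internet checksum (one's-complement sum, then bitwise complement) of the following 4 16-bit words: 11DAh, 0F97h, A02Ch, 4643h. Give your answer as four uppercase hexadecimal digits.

One's-complement addition (fold any carry out of bit 15 back into bit 0):
  0x11DA + 0x0F97 = 0x02171
  0x2171 + 0xA02C = 0x0C19D
  0xC19D + 0x4643 = 0x107E0 → wrap carry → 0x07E1
One's-complement sum = 0x07E1.
Checksum = ~0x07E1 & 0xFFFF = 0xF81E.

F81E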